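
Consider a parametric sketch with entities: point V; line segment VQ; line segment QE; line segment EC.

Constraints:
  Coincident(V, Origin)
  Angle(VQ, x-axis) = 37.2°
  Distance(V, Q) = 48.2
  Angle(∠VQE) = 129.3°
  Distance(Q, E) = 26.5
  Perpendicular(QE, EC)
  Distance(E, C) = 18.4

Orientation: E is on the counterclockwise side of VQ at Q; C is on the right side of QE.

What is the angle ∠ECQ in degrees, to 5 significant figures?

55.226°

∠VQE = 129.3°, so QE runs at 37.2° + (180° − 129.3°) = 87.900° from the x-axis; with |QE| = 26.5, E = Q + 26.5·(cos 87.900°, sin 87.900°) = (39.364, 55.624). The perpendicularity gives EC at right angles to QE; with |EC| = 18.4 on the right of QE, C = E + 18.4·(0.99933, -0.036644) = (57.751, 54.950). Then cos ∠ECQ = CE·CQ / (|CE||CQ|), giving 55.226°.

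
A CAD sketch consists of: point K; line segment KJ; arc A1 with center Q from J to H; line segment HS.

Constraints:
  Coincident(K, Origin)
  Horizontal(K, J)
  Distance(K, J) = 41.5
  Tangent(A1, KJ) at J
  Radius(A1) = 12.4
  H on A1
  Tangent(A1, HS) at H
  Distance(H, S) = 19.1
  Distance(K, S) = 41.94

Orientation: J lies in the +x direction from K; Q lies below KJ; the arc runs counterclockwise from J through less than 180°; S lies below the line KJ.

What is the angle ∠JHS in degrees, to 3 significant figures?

136°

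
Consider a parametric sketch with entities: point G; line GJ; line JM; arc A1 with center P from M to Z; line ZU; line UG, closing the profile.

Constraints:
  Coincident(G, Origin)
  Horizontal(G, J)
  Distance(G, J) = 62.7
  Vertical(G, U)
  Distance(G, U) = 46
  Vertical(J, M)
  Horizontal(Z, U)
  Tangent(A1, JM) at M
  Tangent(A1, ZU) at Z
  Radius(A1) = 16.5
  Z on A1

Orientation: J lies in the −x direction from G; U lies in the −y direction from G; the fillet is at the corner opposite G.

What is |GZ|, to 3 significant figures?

65.2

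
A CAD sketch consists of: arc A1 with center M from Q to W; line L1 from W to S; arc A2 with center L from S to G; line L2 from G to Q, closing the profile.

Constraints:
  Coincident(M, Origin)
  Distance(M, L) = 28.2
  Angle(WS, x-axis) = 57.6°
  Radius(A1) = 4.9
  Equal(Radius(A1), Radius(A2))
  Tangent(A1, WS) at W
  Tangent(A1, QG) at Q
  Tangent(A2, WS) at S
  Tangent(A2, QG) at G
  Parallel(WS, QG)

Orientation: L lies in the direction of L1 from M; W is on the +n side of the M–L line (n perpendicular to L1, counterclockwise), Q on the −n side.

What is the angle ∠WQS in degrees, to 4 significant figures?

70.84°

The slot axis is L1's direction at 57.6°, so u = (cos 57.6°, sin 57.6°) = (0.5358, 0.8443) and n = (−sin 57.6°, cos 57.6°) = (-0.8443, 0.5358). M is at the origin and L lies 28.2 along u from M, so L = 28.2·u = (15.11, 23.81). Tangency of A1 to both parallel lines with radius 4.9 puts W and Q at M ± 4.9·n: W = (-4.137, 2.626), Q = (4.137, -2.626). Equal radii place S and G the same way about L: S = L + 4.9·n = (10.97, 26.44), G = L − 4.9·n = (19.25, 21.18). Then cos ∠WQS = QW·QS / (|QW||QS|), giving 70.84°.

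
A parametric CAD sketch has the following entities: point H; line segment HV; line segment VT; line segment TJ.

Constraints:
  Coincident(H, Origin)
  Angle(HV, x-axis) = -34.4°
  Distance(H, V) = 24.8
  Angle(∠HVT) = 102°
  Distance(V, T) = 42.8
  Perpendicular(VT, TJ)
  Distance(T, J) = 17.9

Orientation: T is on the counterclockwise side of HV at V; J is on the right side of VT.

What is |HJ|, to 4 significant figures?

63.85

∠HVT = 102.0°, so VT runs at -34.4° + (180° − 102.0°) = 43.60° from the x-axis; with |VT| = 42.8, T = V + 42.8·(cos 43.60°, sin 43.60°) = (51.46, 15.50). VT is perpendicular to TJ; with |TJ| = 17.9 on the right of VT, J = T + 17.9·(0.6896, -0.7242) = (63.80, 2.542). Then |HJ| = |J − H| = 63.85.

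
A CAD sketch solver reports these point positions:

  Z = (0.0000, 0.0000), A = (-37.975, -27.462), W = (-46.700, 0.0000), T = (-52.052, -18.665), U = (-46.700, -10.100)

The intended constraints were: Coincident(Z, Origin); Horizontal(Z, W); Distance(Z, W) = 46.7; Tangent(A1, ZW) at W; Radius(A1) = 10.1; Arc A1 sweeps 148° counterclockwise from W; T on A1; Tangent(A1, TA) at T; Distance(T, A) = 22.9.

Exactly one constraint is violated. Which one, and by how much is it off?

Distance(T, A) = 22.9 — off by 6.30.

Z = (0.00, 0.00) ✓; Z.y = 0.00, W.y = 0.00 ✓; |ZW| = 46.70 ✓; ∠(UW, WZ) = 90.00° ✓; |UW| = 10.10 ✓; bearing(U→T) − bearing(U→W) = 148.0° ✓; |UT| = 10.10 ✓; ∠(UT, TA) = 90.00° ✓; |TA| = 16.60 ✗.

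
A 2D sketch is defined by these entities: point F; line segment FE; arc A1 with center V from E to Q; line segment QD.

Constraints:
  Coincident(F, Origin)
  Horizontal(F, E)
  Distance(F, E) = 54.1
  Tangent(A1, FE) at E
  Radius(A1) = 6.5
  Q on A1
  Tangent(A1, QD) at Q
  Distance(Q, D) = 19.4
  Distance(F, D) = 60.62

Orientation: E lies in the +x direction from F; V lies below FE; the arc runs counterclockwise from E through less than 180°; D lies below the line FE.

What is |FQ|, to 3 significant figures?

48.7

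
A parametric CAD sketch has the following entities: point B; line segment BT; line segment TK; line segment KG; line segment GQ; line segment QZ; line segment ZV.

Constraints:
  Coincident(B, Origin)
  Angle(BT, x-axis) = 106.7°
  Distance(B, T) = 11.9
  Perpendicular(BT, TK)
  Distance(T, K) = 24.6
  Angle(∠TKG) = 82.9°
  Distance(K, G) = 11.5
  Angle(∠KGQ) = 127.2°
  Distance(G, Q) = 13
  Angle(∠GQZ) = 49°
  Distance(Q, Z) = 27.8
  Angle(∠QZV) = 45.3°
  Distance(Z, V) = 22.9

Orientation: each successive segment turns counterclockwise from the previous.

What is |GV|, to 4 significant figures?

7.198

B is at the origin; BT runs at 106.7° with length 11.9, so T = (-3.420, 11.40). BT ⟂ TK, so TK runs at -163.3°; with |TK| = 24.6, K = (-26.98, 4.329). ∠TKG = 82.9° gives KG at -66.20° from the x-axis; with |KG| = 11.5, G = (-22.34, -6.193). ∠KGQ = 127.2° gives GQ at -13.40° from the x-axis; with |GQ| = 13.0, Q = (-9.695, -9.206). ∠GQZ = 49.0° gives QZ at 117.6° from the x-axis; with |QZ| = 27.8, Z = (-22.57, 15.43). ∠QZV = 45.3° gives ZV at -107.7° from the x-axis; with |ZV| = 22.9, V = (-29.54, -6.385). Then |GV| = |V − G| = 7.198.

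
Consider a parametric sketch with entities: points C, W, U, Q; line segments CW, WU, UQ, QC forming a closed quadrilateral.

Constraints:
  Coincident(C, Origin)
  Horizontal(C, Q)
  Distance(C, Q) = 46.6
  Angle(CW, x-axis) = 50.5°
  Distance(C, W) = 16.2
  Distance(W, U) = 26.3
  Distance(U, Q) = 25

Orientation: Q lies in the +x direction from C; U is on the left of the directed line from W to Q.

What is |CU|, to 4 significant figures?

41.20

Checks: |WU| = 26.30 ✓; |UQ| = 25.00 ✓.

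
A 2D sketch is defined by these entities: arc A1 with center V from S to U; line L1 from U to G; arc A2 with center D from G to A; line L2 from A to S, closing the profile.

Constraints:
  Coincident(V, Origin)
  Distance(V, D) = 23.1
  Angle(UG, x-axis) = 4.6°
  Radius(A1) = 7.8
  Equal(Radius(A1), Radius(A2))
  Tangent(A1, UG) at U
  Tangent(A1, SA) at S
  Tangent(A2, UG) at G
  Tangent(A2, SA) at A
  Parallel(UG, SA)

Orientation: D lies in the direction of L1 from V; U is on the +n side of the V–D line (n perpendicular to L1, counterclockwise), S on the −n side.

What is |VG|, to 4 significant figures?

24.38

Tangency of A1 to both parallel lines with radius 7.8 puts U and S at V ± 7.8·n: U = (-0.6256, 7.775), S = (0.6256, -7.775). Equal radii place G and A the same way about D: G = D + 7.8·n = (22.40, 9.627), A = D − 7.8·n = (23.65, -5.922). Then |VG| = |G − V| = 24.38.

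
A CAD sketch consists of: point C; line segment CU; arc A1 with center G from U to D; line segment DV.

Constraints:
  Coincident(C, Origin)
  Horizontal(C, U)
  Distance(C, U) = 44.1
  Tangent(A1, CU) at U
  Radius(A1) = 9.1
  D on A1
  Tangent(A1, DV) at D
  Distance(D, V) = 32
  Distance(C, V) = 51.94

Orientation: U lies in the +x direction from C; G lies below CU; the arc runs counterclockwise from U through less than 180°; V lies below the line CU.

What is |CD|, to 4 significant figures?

36.03

Checks: |CU| = 44.10 ✓; |GD| = 9.100 ✓; ∠(GD, DV) = 90.00° ✓; |DV| = 32.00 ✓; |CV| = 51.94 ✓.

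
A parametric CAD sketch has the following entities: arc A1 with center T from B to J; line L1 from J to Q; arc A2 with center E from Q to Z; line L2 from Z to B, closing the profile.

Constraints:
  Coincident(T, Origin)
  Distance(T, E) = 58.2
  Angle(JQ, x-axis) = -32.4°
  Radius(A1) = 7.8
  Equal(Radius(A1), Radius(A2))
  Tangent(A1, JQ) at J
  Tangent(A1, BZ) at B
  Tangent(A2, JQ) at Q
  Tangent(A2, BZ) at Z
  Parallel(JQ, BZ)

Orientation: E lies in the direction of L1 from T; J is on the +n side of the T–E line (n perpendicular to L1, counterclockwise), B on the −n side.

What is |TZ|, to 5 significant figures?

58.720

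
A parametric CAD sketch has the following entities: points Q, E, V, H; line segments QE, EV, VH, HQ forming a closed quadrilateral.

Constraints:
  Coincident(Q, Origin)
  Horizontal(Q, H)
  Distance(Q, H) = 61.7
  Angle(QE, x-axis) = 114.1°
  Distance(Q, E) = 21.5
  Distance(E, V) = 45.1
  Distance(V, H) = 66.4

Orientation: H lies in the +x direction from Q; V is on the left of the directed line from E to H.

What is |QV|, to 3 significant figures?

57.2

Checks: |EV| = 45.10 ✓; |VH| = 66.40 ✓.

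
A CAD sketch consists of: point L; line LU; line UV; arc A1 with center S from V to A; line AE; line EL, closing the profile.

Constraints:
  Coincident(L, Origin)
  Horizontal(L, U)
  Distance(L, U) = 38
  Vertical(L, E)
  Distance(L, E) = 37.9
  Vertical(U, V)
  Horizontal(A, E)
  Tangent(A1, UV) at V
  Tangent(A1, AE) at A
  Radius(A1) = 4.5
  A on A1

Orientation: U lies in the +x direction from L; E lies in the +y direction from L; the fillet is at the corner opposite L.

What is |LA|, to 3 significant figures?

50.6

L is at the origin; LU is horizontal with |LU| = 38.0 and U on the +x side, so U = (38.0, 0.00). LE is vertical with |LE| = 37.9 and E on the +y side, so E = (0.00, 37.9). The virtual corner opposite L is at (38.0, 37.9). A1 meets UV tangentially, so SV is at right angles to UV and the tangent condition forces SA to be normal to AE, with radius 4.5, so the center S sits 4.5 in from both sides at S = (33.5, 33.4). That places the tangent points at V = (38.0, 33.4) on UV and A = (33.5, 37.9) on AE. Then |LA| = |A − L| = 50.6.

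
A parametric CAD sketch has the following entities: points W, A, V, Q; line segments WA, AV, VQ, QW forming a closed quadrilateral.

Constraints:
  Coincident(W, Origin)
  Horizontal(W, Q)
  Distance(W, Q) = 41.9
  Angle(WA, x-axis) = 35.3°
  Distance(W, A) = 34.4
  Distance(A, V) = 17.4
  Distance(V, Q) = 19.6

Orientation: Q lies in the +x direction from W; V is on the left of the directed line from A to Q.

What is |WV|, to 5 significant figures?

49.381

Checks: |AV| = 17.40 ✓; |VQ| = 19.60 ✓.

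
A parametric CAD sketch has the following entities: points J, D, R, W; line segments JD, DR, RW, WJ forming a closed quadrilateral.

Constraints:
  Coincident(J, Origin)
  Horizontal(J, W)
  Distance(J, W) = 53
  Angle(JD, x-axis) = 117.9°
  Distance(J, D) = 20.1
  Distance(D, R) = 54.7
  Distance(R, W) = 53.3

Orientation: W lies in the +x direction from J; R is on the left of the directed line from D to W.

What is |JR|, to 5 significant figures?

60.940

Checks: |DR| = 54.70 ✓; |RW| = 53.30 ✓.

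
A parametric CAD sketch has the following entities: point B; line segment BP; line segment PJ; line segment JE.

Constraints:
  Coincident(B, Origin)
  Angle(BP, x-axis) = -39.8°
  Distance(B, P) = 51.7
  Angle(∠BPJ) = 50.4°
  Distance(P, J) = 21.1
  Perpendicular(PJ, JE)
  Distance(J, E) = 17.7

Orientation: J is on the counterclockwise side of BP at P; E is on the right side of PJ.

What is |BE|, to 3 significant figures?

58.7

∠BPJ = 50.4°, so PJ runs at -39.8° + (180° − 50.4°) = 89.8° from the x-axis; with |PJ| = 21.1, J = P + 21.1·(cos 89.8°, sin 89.8°) = (39.8, -12.0). The perpendicularity gives JE at right angles to PJ; with |JE| = 17.7 on the right of PJ, E = J + 17.7·(1.00, -0.00349) = (57.5, -12.1). Then |BE| = |E − B| = 58.7.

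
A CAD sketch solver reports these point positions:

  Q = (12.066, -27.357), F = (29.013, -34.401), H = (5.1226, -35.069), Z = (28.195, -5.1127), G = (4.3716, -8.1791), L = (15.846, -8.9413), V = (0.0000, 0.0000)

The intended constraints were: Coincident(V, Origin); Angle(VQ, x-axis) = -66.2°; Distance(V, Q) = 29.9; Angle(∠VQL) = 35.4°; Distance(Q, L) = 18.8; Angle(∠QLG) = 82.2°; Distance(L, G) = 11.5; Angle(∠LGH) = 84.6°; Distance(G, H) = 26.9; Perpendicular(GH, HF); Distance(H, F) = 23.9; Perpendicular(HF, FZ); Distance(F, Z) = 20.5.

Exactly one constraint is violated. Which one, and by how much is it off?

Distance(F, Z) = 20.5 — off by 8.80.

V = (0.00, 0.00) ✓; VQ at -66.20° ✓; |VQ| = 29.90 ✓; ∠VQL = 35.40° ✓; |QL| = 18.80 ✓; ∠QLG = 82.20° ✓; |LG| = 11.50 ✓; ∠LGH = 84.60° ✓; |GH| = 26.90 ✓; ∠(GH, HF) = 90.00° ✓; |HF| = 23.90 ✓; ∠(HF, FZ) = 90.00° ✓; |FZ| = 29.30 ✗.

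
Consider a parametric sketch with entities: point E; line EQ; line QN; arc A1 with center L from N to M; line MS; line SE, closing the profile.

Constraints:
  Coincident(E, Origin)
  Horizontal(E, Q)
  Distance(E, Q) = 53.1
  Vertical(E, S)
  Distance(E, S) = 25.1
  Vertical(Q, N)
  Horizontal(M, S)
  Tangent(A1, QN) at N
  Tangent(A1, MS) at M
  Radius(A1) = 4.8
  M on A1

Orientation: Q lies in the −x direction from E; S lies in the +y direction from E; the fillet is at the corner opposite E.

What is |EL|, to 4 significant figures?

52.39

E is at the origin; E and Q share the same y with |EQ| = 53.1 and Q on the −x side, so Q = (-53.10, 0.000). E and S share the same x with |ES| = 25.1 and S on the +y side, so S = (0.000, 25.10). The virtual corner opposite E is at (-53.10, 25.10). Since A1 is tangent to QN there, LN ⟂ QN and A1 meets MS tangentially, so LM is at right angles to MS, with radius 4.8, so the center L sits 4.8 in from both sides at L = (-48.30, 20.30). Then |EL| = |L − E| = 52.39.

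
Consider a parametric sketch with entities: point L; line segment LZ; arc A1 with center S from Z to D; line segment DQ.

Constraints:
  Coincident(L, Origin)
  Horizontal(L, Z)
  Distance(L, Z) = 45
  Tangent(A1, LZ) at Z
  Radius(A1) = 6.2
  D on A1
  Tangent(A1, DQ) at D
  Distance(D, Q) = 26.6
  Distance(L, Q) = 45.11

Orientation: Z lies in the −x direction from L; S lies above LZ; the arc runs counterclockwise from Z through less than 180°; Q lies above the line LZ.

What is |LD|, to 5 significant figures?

39.253

L is at the origin; L and Z share the same y with |LZ| = 45.0 and Z on the −x side, so Z = (-45.000, 0.0000). A1 meets LZ tangentially, so SZ is at right angles to LZ, so S = Z + (0, 6.2) = (-45.000, 6.2000). Since SD ⟂ DQ (tangency), |SQ| = √(6.2² + 26.6²) = 27.313 regardless of where D sits on A1. So Q lies on both circle(L, 45.11) and circle(S, 27.313); the above-LZ intersection is Q = (-33.013, 30.742). D is the foot of the tangent from Q: D = (-38.957, 4.8146).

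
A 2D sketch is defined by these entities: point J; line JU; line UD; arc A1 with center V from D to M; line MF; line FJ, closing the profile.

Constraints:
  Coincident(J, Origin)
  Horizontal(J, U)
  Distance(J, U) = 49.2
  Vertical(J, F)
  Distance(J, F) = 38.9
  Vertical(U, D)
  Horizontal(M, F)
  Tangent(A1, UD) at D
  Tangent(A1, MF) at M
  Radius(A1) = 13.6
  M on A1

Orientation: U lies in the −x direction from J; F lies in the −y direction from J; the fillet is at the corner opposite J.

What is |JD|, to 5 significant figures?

55.324

J is at the origin; JU is horizontal with |JU| = 49.2 and U on the −x side, so U = (-49.200, 0.0000). J and F share the same x with |JF| = 38.9 and F on the −y side, so F = (0.0000, -38.900). The virtual corner opposite J is at (-49.200, -38.900). The tangent condition forces VD to be normal to UD and the tangent condition forces VM to be normal to MF, with radius 13.6, so the center V sits 13.6 in from both sides at V = (-35.600, -25.300). That places the tangent points at D = (-49.200, -25.300) on UD and M = (-35.600, -38.900) on MF. Then |JD| = |D − J| = 55.324.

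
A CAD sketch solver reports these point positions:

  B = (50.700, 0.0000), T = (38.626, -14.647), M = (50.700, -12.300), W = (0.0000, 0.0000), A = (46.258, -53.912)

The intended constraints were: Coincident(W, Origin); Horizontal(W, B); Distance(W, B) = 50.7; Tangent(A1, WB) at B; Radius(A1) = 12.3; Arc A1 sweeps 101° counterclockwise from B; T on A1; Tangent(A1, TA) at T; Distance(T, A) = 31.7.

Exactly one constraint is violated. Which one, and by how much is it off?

Distance(T, A) = 31.7 — off by 8.30.

W = (0.00, 0.00) ✓; W.y = 0.00, B.y = 0.00 ✓; |WB| = 50.70 ✓; ∠(MB, BW) = 90.00° ✓; |MB| = 12.30 ✓; bearing(M→T) − bearing(M→B) = 101.0° ✓; |MT| = 12.30 ✓; ∠(MT, TA) = 90.00° ✓; |TA| = 40.00 ✗.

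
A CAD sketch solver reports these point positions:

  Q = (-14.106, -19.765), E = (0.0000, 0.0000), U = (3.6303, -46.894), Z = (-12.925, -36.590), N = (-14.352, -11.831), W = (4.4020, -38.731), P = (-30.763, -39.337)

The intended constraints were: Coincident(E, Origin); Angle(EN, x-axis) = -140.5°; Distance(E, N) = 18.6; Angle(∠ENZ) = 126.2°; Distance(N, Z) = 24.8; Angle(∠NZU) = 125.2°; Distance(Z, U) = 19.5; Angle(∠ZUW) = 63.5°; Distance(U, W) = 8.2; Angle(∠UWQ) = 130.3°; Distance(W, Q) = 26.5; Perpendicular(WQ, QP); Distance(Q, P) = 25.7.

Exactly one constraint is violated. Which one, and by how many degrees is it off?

Perpendicular(WQ, QP) — off by 5.30°.

E = (0.00, 0.00) ✓; EN at -140.5° ✓; |EN| = 18.60 ✓; ∠ENZ = 126.2° ✓; |NZ| = 24.80 ✓; ∠NZU = 125.2° ✓; |ZU| = 19.50 ✓; ∠ZUW = 63.50° ✓; |UW| = 8.199 ✓; ∠UWQ = 130.3° ✓; |WQ| = 26.50 ✓; ∠(WQ, QP) = 95.30° ✗; |QP| = 25.70 ✓.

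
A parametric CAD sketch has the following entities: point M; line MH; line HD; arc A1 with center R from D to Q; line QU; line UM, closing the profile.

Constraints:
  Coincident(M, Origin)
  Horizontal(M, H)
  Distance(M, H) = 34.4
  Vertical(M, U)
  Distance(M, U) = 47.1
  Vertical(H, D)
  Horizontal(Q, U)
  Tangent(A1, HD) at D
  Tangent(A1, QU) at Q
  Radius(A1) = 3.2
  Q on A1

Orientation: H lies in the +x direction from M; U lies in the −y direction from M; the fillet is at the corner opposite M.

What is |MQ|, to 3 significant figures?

56.5

The virtual corner opposite M is at (34.4, -47.1). Tangency of A1 to HD means the radius RD is perpendicular to HD and since A1 is tangent to QU there, RQ ⟂ QU, with radius 3.2, so the center R sits 3.2 in from both sides at R = (31.2, -43.9). That places the tangent points at D = (34.4, -43.9) on HD and Q = (31.2, -47.1) on QU. Then |MQ| = |Q − M| = 56.5.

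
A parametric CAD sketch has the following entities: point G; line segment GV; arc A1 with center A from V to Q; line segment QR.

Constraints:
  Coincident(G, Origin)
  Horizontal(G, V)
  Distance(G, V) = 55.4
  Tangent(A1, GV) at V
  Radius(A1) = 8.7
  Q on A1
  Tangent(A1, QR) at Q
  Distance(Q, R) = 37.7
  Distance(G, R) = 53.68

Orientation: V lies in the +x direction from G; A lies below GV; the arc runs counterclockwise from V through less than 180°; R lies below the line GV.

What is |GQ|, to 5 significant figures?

47.566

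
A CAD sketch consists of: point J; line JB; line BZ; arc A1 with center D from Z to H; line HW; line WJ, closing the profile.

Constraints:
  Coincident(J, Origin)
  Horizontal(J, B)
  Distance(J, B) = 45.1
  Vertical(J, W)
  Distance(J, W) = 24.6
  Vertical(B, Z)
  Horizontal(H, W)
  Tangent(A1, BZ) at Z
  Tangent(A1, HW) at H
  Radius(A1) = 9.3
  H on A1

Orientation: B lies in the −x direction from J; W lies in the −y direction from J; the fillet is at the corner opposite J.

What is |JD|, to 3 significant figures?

38.9

J is at the origin; J and B share the same y with |JB| = 45.1 and B on the −x side, so B = (-45.1, 0.00). JW is vertical with |JW| = 24.6 and W on the −y side, so W = (0.00, -24.6). The virtual corner opposite J is at (-45.1, -24.6). The tangent condition forces DZ to be normal to BZ and since A1 is tangent to HW there, DH ⟂ HW, with radius 9.3, so the center D sits 9.3 in from both sides at D = (-35.8, -15.3). Then |JD| = |D − J| = 38.9.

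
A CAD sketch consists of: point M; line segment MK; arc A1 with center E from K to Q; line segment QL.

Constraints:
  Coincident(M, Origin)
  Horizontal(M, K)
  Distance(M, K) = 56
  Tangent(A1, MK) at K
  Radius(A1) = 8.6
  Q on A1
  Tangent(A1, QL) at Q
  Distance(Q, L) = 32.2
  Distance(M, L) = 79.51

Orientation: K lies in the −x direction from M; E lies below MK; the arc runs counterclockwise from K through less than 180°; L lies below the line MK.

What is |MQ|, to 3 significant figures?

64.9

Checks: |EQ| = 8.600 ✓; ∠(EQ, QL) = 90.00° ✓; |QL| = 32.20 ✓; |ML| = 79.51 ✓.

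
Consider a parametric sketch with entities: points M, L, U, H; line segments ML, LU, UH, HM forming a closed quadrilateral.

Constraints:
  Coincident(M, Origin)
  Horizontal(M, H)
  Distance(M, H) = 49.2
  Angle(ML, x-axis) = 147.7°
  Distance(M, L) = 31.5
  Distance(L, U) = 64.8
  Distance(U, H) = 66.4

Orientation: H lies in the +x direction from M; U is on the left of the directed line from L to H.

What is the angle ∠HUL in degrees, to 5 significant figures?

72.588°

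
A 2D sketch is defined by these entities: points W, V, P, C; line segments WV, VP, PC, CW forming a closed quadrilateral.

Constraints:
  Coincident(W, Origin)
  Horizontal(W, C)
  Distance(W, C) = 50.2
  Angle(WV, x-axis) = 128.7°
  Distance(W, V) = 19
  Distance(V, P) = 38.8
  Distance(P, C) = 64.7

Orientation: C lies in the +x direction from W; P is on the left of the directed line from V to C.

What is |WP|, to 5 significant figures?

49.067

Checks: |VP| = 38.80 ✓; |PC| = 64.70 ✓.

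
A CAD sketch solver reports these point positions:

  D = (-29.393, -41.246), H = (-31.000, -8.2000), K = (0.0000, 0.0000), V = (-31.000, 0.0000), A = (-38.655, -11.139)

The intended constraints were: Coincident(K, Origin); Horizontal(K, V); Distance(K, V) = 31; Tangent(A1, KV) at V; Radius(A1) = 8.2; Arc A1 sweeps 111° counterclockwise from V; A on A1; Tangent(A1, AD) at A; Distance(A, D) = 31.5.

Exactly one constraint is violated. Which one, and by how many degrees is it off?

Tangent(A1, AD) at A — off by 3.90°.

K = (0.00, 0.00) ✓; K.y = 0.00, V.y = 0.00 ✓; |KV| = 31.00 ✓; ∠(HV, VK) = 90.00° ✓; |HV| = 8.200 ✓; bearing(H→A) − bearing(H→V) = 111.0° ✓; |HA| = 8.200 ✓; ∠(HA, AD) = 93.90° ✗; |AD| = 31.50 ✓.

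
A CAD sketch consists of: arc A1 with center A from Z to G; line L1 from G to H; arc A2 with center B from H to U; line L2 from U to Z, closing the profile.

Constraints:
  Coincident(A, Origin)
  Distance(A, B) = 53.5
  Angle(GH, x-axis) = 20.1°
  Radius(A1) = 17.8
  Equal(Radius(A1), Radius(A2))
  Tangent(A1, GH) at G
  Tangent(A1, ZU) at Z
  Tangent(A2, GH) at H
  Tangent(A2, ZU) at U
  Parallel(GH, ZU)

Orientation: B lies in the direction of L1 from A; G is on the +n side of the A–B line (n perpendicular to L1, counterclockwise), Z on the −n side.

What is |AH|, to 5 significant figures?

56.383

The slot axis is L1's direction at 20.1°, so u = (cos 20.1°, sin 20.1°) = (0.93909, 0.34366) and n = (−sin 20.1°, cos 20.1°) = (-0.34366, 0.93909). A is at the origin and B lies 53.5 along u from A, so B = 53.5·u = (50.242, 18.386). Tangency of A1 to both parallel lines with radius 17.8 puts G and Z at A ± 17.8·n: G = (-6.1171, 16.716), Z = (6.1171, -16.716). Equal radii place H and U the same way about B: H = B + 17.8·n = (44.124, 35.102), U = B − 17.8·n = (56.359, 1.6699). Then |AH| = |H − A| = 56.383.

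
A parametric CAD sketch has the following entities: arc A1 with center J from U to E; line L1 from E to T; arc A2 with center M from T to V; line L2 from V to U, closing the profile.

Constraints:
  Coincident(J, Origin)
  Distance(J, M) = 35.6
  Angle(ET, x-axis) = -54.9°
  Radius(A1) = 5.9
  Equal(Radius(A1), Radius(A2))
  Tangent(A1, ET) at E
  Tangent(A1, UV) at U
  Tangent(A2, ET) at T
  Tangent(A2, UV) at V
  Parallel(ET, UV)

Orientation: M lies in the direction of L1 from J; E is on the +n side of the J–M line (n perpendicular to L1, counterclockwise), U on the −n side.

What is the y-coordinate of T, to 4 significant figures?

-25.73

Tangency of A1 to both parallel lines with radius 5.9 puts E and U at J ± 5.9·n: E = (4.827, 3.393), U = (-4.827, -3.393). Equal radii place T and V the same way about M: T = M + 5.9·n = (25.30, -25.73), V = M − 5.9·n = (15.64, -32.52). So T.y = -25.73.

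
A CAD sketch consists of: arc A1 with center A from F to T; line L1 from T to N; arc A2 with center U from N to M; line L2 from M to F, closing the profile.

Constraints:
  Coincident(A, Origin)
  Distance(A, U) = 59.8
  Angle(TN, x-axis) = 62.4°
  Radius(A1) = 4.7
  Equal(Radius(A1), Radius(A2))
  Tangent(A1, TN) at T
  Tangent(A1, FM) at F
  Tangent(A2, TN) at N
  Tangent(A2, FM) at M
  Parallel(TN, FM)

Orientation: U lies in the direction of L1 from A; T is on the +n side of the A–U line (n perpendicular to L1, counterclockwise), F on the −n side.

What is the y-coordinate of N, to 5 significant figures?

55.172

The slot axis is L1's direction at 62.4°, so u = (cos 62.4°, sin 62.4°) = (0.46330, 0.88620) and n = (−sin 62.4°, cos 62.4°) = (-0.88620, 0.46330). A is at the origin and U lies 59.8 along u from A, so U = 59.8·u = (27.705, 52.995). Tangency of A1 to both parallel lines with radius 4.7 puts T and F at A ± 4.7·n: T = (-4.1652, 2.1775), F = (4.1652, -2.1775). Equal radii place N and M the same way about U: N = U + 4.7·n = (23.540, 55.172), M = U − 4.7·n = (31.870, 50.817). So N.y = 55.172.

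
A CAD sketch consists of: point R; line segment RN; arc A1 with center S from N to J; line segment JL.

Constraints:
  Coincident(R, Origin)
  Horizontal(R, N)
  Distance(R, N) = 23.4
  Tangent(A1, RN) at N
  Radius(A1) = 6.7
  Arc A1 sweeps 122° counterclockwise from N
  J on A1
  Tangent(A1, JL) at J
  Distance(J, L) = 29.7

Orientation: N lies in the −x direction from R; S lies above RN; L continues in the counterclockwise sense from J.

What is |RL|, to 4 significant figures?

48.74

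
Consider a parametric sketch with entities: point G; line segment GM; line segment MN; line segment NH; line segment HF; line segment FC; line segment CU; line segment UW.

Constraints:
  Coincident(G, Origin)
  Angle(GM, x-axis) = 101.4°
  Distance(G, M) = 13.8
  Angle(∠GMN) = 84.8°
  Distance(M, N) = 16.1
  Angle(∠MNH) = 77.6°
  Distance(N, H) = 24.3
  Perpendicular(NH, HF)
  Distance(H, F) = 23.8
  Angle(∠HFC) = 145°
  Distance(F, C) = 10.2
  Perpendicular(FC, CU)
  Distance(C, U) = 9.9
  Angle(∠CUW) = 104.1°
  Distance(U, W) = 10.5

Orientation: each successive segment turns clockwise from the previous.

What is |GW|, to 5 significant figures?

5.7055

G is at the origin; GM runs at 101.4° with length 13.8, so M = (-2.7277, 13.528). ∠GMN = 84.8° gives MN at 6.2000° from the x-axis; with |MN| = 16.1, N = (13.278, 15.267). ∠MNH = 77.6° gives NH at -96.200° from the x-axis; with |NH| = 24.3, H = (10.654, -8.8913). The perpendicularity gives HF at right angles to NH, so HF runs at 173.80°; with |HF| = 23.8, F = (-13.007, -6.3210). ∠HFC = 145.0° gives FC at 138.80° from the x-axis; with |FC| = 10.2, C = (-20.682, 0.39768). FC ⟂ CU, so CU runs at 48.800°; with |CU| = 9.9, U = (-14.161, 7.8466). ∠CUW = 104.1° gives UW at -27.100° from the x-axis; with |UW| = 10.5, W = (-4.8134, 3.0634). Then |GW| = |W − G| = 5.7055.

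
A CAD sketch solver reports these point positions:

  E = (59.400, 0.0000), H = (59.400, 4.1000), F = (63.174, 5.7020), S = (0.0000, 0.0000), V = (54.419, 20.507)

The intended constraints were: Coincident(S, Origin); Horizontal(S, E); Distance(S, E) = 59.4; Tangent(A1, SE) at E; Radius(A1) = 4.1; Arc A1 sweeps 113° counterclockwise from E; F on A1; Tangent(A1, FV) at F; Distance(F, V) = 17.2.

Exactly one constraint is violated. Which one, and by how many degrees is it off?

Tangent(A1, FV) at F — off by 7.60°.

S = (0.00, 0.00) ✓; S.y = 0.00, E.y = 0.00 ✓; |SE| = 59.40 ✓; ∠(HE, ES) = 90.00° ✓; |HE| = 4.100 ✓; bearing(H→F) − bearing(H→E) = 113.0° ✓; |HF| = 4.100 ✓; ∠(HF, FV) = 82.40° ✗; |FV| = 17.20 ✓.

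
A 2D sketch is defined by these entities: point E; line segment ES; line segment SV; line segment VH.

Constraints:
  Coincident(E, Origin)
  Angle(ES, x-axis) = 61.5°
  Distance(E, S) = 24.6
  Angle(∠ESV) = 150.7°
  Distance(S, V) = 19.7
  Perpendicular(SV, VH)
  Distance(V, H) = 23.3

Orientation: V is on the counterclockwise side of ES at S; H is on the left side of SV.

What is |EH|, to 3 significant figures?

42.7

∠ESV = 150.7°, so SV runs at 61.5° + (180° − 150.7°) = 90.8° from the x-axis; with |SV| = 19.7, V = S + 19.7·(cos 90.8°, sin 90.8°) = (11.5, 41.3). The perpendicularity gives VH at right angles to SV; with |VH| = 23.3 on the left of SV, H = V + 23.3·(-1.00, -0.0140) = (-11.8, 41.0). Then |EH| = |H − E| = 42.7.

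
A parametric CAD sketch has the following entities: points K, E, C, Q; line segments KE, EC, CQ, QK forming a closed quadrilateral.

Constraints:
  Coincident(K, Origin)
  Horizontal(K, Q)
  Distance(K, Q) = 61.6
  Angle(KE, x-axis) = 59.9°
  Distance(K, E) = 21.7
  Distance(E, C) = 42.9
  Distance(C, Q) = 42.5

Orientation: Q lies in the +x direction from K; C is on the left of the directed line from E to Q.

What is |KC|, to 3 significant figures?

62.7

Checks: K = (0.00, 0.00) ✓; |EC| = 42.90 ✓; |CQ| = 42.50 ✓.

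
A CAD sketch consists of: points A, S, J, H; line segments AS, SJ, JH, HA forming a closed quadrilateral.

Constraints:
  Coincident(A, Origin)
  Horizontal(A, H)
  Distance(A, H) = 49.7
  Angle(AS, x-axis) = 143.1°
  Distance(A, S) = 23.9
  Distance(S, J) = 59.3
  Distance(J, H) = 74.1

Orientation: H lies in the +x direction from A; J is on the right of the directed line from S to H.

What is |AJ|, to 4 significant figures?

45.28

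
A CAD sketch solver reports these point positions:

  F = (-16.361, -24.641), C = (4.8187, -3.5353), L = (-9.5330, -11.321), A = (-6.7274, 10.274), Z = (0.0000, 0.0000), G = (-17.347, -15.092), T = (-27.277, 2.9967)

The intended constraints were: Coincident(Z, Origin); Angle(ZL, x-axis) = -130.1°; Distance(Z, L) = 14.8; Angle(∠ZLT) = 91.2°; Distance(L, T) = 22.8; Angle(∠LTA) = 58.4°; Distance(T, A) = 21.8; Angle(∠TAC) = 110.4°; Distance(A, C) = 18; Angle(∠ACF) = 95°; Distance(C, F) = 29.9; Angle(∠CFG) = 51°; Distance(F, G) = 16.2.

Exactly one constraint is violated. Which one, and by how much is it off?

Distance(F, G) = 16.2 — off by 6.60.

Z = (0.00, 0.00) ✓; ZL at -130.1° ✓; |ZL| = 14.80 ✓; ∠ZLT = 91.20° ✓; |LT| = 22.80 ✓; ∠LTA = 58.40° ✓; |TA| = 21.80 ✓; ∠TAC = 110.4° ✓; |AC| = 18.00 ✓; ∠ACF = 95.00° ✓; |CF| = 29.90 ✓; ∠CFG = 51.00° ✓; |FG| = 9.600 ✗.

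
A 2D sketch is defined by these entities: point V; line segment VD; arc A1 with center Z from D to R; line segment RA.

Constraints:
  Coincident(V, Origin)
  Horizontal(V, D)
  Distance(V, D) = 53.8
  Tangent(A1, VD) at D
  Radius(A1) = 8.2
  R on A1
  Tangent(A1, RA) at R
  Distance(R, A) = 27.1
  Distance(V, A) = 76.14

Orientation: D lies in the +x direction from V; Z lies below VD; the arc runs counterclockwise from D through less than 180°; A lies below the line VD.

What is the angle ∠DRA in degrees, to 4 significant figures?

110.3°

V is at the origin; VD is horizontal with |VD| = 53.8 and D on the +x side, so D = (53.80, 0.000). Since A1 is tangent to VD there, ZD ⟂ VD, so Z = D + (0, -8.2) = (53.80, -8.200). Since ZR ⟂ RA (tangency), |ZA| = √(8.2² + 27.1²) = 28.31 regardless of where R sits on A1. So A lies on both circle(V, 76.14) and circle(Z, 28.31); the below-VD intersection is A = (69.07, -32.04). R is the foot of the tangent from A: R = (48.47, -14.43).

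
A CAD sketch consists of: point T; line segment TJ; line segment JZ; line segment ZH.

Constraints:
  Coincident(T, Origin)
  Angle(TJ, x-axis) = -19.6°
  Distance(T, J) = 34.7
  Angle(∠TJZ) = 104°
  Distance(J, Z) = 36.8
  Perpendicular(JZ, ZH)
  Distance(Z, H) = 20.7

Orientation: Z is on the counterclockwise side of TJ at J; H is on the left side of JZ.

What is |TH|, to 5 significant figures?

47.019

∠TJZ = 104.0°, so JZ runs at -19.6° + (180° − 104.0°) = 56.400° from the x-axis; with |JZ| = 36.8, Z = J + 36.8·(cos 56.400°, sin 56.400°) = (53.054, 19.011). JZ ⟂ ZH; with |ZH| = 20.7 on the left of JZ, H = Z + 20.7·(-0.83292, 0.55339) = (35.813, 30.467). Then |TH| = |H − T| = 47.019.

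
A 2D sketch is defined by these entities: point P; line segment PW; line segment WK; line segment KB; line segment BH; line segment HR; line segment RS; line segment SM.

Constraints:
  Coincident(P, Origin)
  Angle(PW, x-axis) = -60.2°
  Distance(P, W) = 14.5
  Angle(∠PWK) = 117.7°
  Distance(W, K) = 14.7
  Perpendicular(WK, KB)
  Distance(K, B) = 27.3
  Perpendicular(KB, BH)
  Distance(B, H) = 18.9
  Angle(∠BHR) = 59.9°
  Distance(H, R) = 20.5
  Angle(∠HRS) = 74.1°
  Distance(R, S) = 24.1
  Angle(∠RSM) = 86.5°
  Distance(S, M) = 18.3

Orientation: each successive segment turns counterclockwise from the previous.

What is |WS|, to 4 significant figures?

35.28

P is at the origin; PW runs at -60.2° with length 14.5, so W = (7.206, -12.58). ∠PWK = 117.7° gives WK at 2.100° from the x-axis; with |WK| = 14.7, K = (21.90, -12.04). The perpendicularity gives KB at right angles to WK, so KB runs at 92.10°; with |KB| = 27.3, B = (20.90, 15.24). KB is perpendicular to BH, so BH runs at -177.9°; with |BH| = 18.9, H = (2.009, 14.55). ∠BHR = 59.9° gives HR at -57.80° from the x-axis; with |HR| = 20.5, R = (12.93, -2.802). ∠HRS = 74.1° gives RS at 48.10° from the x-axis; with |RS| = 24.1, S = (29.03, 15.14). Then |WS| = |S − W| = 35.28.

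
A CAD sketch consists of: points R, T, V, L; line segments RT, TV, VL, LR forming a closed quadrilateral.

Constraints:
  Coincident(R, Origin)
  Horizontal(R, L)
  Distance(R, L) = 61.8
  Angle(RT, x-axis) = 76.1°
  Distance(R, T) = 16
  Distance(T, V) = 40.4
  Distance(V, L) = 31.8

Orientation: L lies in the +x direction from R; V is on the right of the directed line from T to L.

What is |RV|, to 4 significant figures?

35.08

R is at the origin; RL is horizontal with |RL| = 61.8 and L in +x, so L = (61.8, 0). RT runs at 76.1° with |RT| = 16.0, so T = (3.844, 15.53). V is determined by |TV| = 40.4 and |VL| = 31.8 together: it lies at the intersection of circle(T, 40.4) and circle(L, 31.8). With |TL| = 60.00, the foot of the radical line on TL is 35.17 from T and the perpendicular offset is √(40.4² − 35.17²) = 19.87. Taking the right-of-TL solution: V = (32.68, -12.77).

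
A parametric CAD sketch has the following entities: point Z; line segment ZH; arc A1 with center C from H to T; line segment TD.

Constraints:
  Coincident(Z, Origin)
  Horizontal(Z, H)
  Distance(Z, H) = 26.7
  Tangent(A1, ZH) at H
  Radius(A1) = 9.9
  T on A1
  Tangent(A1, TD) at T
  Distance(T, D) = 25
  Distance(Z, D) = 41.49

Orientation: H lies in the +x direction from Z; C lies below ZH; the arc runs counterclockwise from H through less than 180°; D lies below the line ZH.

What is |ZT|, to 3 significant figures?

20.3

Z is at the origin; Z and H share the same y with |ZH| = 26.7 and H on the +x side, so H = (26.7, 0.00). A1 meets ZH tangentially, so CH is at right angles to ZH, so C = H + (0, -9.9) = (26.7, -9.90). Since CT ⟂ TD (tangency), |CD| = √(9.9² + 25.0²) = 26.9 regardless of where T sits on A1. So D lies on both circle(Z, 41.49) and circle(C, 26.9); the below-ZH intersection is D = (20.5, -36.1). T is the foot of the tangent from D: T = (16.9, -11.3).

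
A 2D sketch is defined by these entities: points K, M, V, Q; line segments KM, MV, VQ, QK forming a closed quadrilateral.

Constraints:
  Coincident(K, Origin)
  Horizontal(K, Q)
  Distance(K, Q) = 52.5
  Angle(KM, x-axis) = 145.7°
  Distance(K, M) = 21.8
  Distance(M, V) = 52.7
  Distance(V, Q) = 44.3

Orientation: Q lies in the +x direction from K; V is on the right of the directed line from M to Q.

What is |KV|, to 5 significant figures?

31.936

Checks: |MV| = 52.70 ✓; |VQ| = 44.30 ✓.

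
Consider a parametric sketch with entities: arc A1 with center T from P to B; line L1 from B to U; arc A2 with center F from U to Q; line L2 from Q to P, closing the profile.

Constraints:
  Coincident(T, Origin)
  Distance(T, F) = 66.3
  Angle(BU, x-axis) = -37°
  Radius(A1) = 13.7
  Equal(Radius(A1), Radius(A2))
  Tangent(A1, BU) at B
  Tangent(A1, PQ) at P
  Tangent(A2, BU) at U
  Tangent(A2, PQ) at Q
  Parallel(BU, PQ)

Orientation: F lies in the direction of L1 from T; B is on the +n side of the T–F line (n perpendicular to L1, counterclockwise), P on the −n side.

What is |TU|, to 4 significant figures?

67.70

Tangency of A1 to both parallel lines with radius 13.7 puts B and P at T ± 13.7·n: B = (8.245, 10.94), P = (-8.245, -10.94). Equal radii place U and Q the same way about F: U = F + 13.7·n = (61.19, -28.96), Q = F − 13.7·n = (44.70, -50.84). Then |TU| = |U − T| = 67.70.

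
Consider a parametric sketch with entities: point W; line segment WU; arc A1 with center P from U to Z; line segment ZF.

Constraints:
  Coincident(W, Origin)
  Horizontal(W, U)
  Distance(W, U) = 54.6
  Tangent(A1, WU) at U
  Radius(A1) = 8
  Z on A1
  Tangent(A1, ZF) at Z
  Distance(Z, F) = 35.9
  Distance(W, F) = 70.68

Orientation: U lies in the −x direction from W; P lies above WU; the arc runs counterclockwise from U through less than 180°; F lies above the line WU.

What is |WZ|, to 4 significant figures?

47.80

W is at the origin; W and U share the same y with |WU| = 54.6 and U on the −x side, so U = (-54.60, 0.000). A1 meets WU tangentially, so PU is at right angles to WU, so P = U + (0, 8) = (-54.60, 8.000). Since PZ ⟂ ZF (tangency), |PF| = √(8.0² + 35.9²) = 36.78 regardless of where Z sits on A1. So F lies on both circle(W, 70.68) and circle(P, 36.78); the above-WU intersection is F = (-54.68, 44.78). Z is the foot of the tangent from F: Z = (-46.80, 9.758).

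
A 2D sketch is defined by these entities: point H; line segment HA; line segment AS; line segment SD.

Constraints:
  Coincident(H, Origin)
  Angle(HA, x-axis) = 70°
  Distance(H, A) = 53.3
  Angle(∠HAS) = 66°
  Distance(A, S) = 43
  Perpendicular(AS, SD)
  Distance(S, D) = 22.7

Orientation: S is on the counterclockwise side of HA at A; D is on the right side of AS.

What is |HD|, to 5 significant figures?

74.508

H is at the origin; HA runs at 70.0° with length 53.3, so A = 53.3·(cos 70.0°, sin 70.0°) = (18.230, 50.086). ∠HAS = 66.0°, so AS runs at 70.0° + (180° − 66.0°) = 184.00° from the x-axis; with |AS| = 43.0, S = A + 43.0·(cos 184.00°, sin 184.00°) = (-24.666, 47.086). AS is perpendicular to SD; with |SD| = 22.7 on the right of AS, D = S + 22.7·(-0.069756, 0.99756) = (-26.249, 69.731). Then |HD| = |D − H| = 74.508.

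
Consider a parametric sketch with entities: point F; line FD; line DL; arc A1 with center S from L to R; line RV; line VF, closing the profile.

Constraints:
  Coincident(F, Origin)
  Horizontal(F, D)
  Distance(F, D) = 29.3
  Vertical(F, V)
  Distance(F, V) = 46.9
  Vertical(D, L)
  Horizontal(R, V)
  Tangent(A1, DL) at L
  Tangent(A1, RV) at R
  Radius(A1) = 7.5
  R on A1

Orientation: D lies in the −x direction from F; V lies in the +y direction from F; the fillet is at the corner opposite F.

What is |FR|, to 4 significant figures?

51.72

F is at the origin; F and D share the same y with |FD| = 29.3 and D on the −x side, so D = (-29.30, 0.000). F and V share the same x with |FV| = 46.9 and V on the +y side, so V = (0.000, 46.90). The virtual corner opposite F is at (-29.30, 46.90). Since A1 is tangent to DL there, SL ⟂ DL and since A1 is tangent to RV there, SR ⟂ RV, with radius 7.5, so the center S sits 7.5 in from both sides at S = (-21.80, 39.40). That places the tangent points at L = (-29.30, 39.40) on DL and R = (-21.80, 46.90) on RV. Then |FR| = |R − F| = 51.72.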